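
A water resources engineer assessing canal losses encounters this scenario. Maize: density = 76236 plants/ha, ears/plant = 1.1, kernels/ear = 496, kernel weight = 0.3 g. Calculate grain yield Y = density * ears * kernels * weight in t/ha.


Y = density * ears * kernels * kw
  = 76236 * 1.1 * 496 * 0.3 g/ha
  = 12478308.48 g/ha
  = 12478.31 kg/ha = 12.48 t/ha


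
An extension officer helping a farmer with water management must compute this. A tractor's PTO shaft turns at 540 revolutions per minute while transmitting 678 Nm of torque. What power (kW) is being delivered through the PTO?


P = 2*pi*n*T / 60000
  = 2*pi * 540 * 678 / 60000
  = 2300399.80 / 60000
  = 38.34 kW


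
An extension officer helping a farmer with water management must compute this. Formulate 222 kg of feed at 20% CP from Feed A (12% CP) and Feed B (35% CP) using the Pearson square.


parts_A = CP_b - target = 35 - 20 = 15
parts_B = target - CP_a = 20 - 12 = 8
total_parts = 15 + 8 = 23
Feed A = 222 * 15 / 23 = 144.78 kg
Feed B = 222 * 8 / 23 = 77.22 kg

144.78 kg


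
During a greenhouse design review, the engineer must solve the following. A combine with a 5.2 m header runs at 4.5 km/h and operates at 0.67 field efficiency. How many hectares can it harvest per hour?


C = w * v * eta_f / 10
  = 5.2 * 4.5 * 0.67 / 10
  = 15.68 / 10
  = 1.57 ha/h


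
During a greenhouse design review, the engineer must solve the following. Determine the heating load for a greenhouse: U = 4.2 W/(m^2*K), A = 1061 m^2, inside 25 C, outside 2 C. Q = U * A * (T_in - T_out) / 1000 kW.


dT = 25 - (2) = 23 K
Q = U * A * dT
  = 4.2 * 1061 * 23
  = 102492.60 W = 102.49 kW


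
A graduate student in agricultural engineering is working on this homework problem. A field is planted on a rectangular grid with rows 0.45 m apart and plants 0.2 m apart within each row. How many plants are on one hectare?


D = 10000 / (row_sp * plant_sp)
  = 10000 / (0.45 * 0.2)
  = 10000 / 0.0900
  = 111111.11 plants/ha


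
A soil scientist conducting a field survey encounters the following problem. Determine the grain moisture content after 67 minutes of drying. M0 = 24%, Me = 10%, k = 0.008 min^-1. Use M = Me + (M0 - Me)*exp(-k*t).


M = Me + (M0 - Me) * e^(-k*t)
  = 10 + (24 - 10) * e^(-0.008*67)
  = 10 + 14 * e^(-0.536)
  = 10 + 14 * 0.58508
  = 10 + 8.1912
  = 18.19%


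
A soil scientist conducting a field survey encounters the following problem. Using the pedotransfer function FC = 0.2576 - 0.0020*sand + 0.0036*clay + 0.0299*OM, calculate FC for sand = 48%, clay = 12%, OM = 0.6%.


FC = 0.2576 - 0.0020*48 + 0.0036*12 + 0.0299*0.6
   = 0.2576 - 0.0960 + 0.0432 + 0.0179
   = 0.2227


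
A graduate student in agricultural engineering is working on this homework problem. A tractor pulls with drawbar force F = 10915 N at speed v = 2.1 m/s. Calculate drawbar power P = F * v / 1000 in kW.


P = F * v / 1000
  = 10915 * 2.1 / 1000
  = 22921.50 / 1000
  = 22.92 kW


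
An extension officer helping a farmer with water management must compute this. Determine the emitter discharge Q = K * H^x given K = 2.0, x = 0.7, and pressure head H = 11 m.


Q = K * H^x
  = 2.0 * 11^0.7
  = 2.0 * 5.3577
  = 10.72 L/h


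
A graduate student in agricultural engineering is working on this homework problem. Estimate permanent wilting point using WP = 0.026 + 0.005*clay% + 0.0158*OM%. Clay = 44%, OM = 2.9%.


WP = 0.026 + 0.005*44 + 0.0158*2.9
   = 0.026 + 0.2200 + 0.0458
   = 0.2918


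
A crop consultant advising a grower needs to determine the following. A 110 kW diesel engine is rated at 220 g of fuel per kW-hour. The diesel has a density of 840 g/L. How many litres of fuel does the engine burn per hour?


FC = P * BSFC / rho_fuel
   = 110 * 220 / 840
   = 24200 / 840
   = 28.81 L/h


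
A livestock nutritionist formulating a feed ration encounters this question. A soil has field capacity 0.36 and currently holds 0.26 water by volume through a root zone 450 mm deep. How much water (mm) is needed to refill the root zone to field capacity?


SMD = (FC - theta) * D
    = (0.36 - 0.26) * 450
    = 0.100 * 450
    = 45 mm


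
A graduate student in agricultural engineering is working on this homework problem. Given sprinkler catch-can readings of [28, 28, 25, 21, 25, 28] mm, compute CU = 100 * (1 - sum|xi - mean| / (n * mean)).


xbar = 155 / 6 = 25.833
sum|xi - xbar| = 13
CU = 100 * (1 - 13 / (6 * 25.833))
   = 100 * (1 - 0.0839)
   = 91.61%


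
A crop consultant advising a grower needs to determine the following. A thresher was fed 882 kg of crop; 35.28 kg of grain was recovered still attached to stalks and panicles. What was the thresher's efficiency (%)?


eta = (total - unthreshed) / total * 100
    = (882 - 35.28) / 882 * 100
    = 846.72 / 882 * 100
    = 96%


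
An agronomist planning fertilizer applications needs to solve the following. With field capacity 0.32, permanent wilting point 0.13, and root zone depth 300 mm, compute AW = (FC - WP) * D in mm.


AW = (FC - WP) * D
   = (0.32 - 0.13) * 300
   = 0.19 * 300
   = 57 mm


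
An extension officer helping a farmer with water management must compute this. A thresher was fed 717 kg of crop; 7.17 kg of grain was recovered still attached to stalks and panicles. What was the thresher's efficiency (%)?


eta = (total - unthreshed) / total * 100
    = (717 - 7.17) / 717 * 100
    = 709.83 / 717 * 100
    = 99%


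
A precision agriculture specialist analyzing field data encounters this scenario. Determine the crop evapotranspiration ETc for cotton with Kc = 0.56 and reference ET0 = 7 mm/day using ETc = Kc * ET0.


ETc = Kc * ET0
    = 0.56 * 7
    = 3.92 mm/day


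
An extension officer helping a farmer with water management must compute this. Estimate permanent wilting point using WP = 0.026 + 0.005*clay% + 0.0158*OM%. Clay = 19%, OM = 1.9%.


WP = 0.026 + 0.005*19 + 0.0158*1.9
   = 0.026 + 0.0950 + 0.0300
   = 0.1510


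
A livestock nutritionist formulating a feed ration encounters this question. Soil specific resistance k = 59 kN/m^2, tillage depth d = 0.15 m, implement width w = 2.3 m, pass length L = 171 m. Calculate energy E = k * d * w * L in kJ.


E = k * d * w * L
  = 59 * 0.15 * 2.3 * 171
  = 3480.71 kJ


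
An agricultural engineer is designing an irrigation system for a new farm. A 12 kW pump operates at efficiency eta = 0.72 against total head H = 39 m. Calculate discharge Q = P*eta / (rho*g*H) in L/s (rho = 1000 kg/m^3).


Q = (P * 1000 * eta) / (rho * g * H)
  = (12 * 1000 * 0.72) / (1000 * 9.81 * 39)
  = 8640 / 382590
  = 0.02258 m^3/s = 22.58 L/s


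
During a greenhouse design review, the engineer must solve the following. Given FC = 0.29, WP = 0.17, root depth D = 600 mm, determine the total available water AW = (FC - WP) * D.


AW = (FC - WP) * D
   = (0.29 - 0.17) * 600
   = 0.12 * 600
   = 72 mm


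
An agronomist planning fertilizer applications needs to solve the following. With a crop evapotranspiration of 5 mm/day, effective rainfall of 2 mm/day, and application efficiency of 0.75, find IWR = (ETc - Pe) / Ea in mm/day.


IWR = (ETc - Pe) / Ea
    = (5 - 2) / 0.75
    = 3 / 0.75
    = 4 mm/day


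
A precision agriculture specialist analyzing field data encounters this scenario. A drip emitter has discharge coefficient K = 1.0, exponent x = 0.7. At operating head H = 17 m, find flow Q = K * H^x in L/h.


Q = K * H^x
  = 1.0 * 17^0.7
  = 1.0 * 7.2663
  = 7.27 L/h


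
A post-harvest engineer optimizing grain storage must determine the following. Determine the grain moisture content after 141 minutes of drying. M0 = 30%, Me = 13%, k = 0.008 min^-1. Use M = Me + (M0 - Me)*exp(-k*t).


M = Me + (M0 - Me) * e^(-k*t)
  = 13 + (30 - 13) * e^(-0.008*141)
  = 13 + 17 * e^(-1.128)
  = 13 + 17 * 0.32368
  = 13 + 5.5026
  = 18.50%


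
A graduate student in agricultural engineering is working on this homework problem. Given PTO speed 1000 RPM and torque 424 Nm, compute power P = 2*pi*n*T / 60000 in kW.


P = 2*pi*n*T / 60000
  = 2*pi * 1000 * 424 / 60000
  = 2664070.57 / 60000
  = 44.40 kW


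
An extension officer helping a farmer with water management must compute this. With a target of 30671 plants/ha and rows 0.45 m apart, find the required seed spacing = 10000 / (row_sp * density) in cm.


spacing = 10000 / (row_sp * density)
        = 10000 / (0.45 * 30671)
        = 10000 / 13801.95
        = 0.72454 m = 72.45 cm


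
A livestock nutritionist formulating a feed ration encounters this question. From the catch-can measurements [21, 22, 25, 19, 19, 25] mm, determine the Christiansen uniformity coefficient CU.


xbar = 131 / 6 = 21.833
sum|xi - xbar| = 13
CU = 100 * (1 - 13 / (6 * 21.833))
   = 100 * (1 - 0.0992)
   = 90.08%


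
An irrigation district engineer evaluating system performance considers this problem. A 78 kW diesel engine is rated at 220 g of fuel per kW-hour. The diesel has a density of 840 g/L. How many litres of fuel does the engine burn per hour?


FC = P * BSFC / rho_fuel
   = 78 * 220 / 840
   = 17160 / 840
   = 20.43 L/h


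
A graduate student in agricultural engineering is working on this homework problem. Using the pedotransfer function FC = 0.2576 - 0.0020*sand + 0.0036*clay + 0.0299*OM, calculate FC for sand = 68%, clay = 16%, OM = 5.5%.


FC = 0.2576 - 0.0020*68 + 0.0036*16 + 0.0299*5.5
   = 0.2576 - 0.1360 + 0.0576 + 0.1645
   = 0.3437


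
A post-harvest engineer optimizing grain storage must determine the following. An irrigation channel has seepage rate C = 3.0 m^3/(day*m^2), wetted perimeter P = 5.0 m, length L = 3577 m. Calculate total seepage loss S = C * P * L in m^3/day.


S = C * P * L
  = 3.0 * 5.0 * 3577
  = 53655 m^3/day


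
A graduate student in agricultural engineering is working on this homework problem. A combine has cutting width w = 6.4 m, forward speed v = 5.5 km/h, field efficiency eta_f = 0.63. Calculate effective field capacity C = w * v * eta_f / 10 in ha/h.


C = w * v * eta_f / 10
  = 6.4 * 5.5 * 0.63 / 10
  = 22.18 / 10
  = 2.22 ha/h


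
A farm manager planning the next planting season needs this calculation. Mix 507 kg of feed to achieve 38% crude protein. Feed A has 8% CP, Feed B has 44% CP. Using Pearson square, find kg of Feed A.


parts_A = CP_b - target = 44 - 38 = 6
parts_B = target - CP_a = 38 - 8 = 30
total_parts = 6 + 30 = 36
Feed A = 507 * 6 / 36 = 84.50 kg
Feed B = 507 * 30 / 36 = 422.50 kg

84.50 kg


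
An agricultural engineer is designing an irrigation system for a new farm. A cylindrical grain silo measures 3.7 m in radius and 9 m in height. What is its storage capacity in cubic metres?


V = pi * r^2 * h
  = pi * 3.7^2 * 9
  = pi * 13.69 * 9
  = 387.08 m^3


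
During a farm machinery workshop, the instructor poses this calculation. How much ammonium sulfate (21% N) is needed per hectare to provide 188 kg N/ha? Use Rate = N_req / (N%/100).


Rate = N_required / (N_content / 100)
     = 188 / (21 / 100)
     = 188 / 0.21
     = 895.24 kg/ha


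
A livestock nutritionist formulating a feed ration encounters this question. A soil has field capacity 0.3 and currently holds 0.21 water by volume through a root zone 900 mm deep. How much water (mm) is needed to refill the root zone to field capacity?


SMD = (FC - theta) * D
    = (0.3 - 0.21) * 900
    = 0.090 * 900
    = 81 mm


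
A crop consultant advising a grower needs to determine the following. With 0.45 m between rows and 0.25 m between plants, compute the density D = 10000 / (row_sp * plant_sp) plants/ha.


D = 10000 / (row_sp * plant_sp)
  = 10000 / (0.45 * 0.25)
  = 10000 / 0.1125
  = 88888.89 plants/ha


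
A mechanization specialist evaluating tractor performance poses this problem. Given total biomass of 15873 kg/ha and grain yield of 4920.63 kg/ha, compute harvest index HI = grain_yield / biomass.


HI = grain_yield / biomass
   = 4920.63 / 15873
   = 0.31


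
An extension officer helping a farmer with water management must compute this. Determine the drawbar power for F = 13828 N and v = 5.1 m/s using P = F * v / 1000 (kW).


P = F * v / 1000
  = 13828 * 5.1 / 1000
  = 70522.80 / 1000
  = 70.52 kW


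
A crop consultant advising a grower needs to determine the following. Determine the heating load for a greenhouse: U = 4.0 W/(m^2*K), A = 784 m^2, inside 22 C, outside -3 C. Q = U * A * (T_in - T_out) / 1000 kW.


dT = 22 - (-3) = 25 K
Q = U * A * dT
  = 4.0 * 784 * 25
  = 78400 W = 78.40 kW


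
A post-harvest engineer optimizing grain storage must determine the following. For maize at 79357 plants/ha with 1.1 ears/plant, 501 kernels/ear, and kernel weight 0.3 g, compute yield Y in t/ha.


Y = density * ears * kernels * kw
  = 79357 * 1.1 * 501 * 0.3 g/ha
  = 13120092.81 g/ha
  = 13120.09 kg/ha = 13.12 t/ha


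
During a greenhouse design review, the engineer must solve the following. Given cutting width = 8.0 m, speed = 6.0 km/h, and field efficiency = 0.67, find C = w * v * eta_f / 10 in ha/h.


C = w * v * eta_f / 10
  = 8.0 * 6.0 * 0.67 / 10
  = 32.16 / 10
  = 3.22 ha/h


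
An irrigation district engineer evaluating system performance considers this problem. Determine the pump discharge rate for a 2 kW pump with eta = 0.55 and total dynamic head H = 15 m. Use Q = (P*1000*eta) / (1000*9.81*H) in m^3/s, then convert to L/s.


Q = (P * 1000 * eta) / (rho * g * H)
  = (2 * 1000 * 0.55) / (1000 * 9.81 * 15)
  = 1100 / 147150
  = 0.00748 m^3/s = 7.48 L/s


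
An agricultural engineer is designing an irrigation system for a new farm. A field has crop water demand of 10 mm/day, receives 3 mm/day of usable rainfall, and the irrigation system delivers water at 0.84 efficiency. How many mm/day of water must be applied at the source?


IWR = (ETc - Pe) / Ea
    = (10 - 3) / 0.84
    = 7 / 0.84
    = 8.33 mm/day


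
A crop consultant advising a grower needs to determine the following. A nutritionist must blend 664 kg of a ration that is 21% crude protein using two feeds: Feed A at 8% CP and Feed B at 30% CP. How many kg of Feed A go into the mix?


parts_A = CP_b - target = 30 - 21 = 9
parts_B = target - CP_a = 21 - 8 = 13
total_parts = 9 + 13 = 22
Feed A = 664 * 9 / 22 = 271.64 kg
Feed B = 664 * 13 / 22 = 392.36 kg

271.64 kg


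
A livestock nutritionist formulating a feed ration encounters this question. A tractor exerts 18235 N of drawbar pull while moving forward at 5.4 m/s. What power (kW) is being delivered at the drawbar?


P = F * v / 1000
  = 18235 * 5.4 / 1000
  = 98469 / 1000
  = 98.47 kW


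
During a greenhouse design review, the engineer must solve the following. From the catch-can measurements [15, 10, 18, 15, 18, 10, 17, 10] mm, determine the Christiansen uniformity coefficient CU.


xbar = 113 / 8 = 14.125
sum|xi - xbar| = 24.750
CU = 100 * (1 - 24.750 / (8 * 14.125))
   = 100 * (1 - 0.2190)
   = 78.10%


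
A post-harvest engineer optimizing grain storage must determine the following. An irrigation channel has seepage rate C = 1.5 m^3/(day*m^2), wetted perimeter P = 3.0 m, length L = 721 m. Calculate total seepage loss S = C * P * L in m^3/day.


S = C * P * L
  = 1.5 * 3.0 * 721
  = 3244.50 m^3/day


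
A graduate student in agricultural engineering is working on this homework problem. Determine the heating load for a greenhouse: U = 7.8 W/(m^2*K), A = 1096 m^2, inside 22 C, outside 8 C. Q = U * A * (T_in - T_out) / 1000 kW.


dT = 22 - (8) = 14 K
Q = U * A * dT
  = 7.8 * 1096 * 14
  = 119683.20 W = 119.68 kW


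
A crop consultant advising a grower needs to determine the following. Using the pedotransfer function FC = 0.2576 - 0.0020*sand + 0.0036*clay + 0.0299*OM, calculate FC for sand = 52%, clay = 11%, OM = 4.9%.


FC = 0.2576 - 0.0020*52 + 0.0036*11 + 0.0299*4.9
   = 0.2576 - 0.1040 + 0.0396 + 0.1465
   = 0.3397


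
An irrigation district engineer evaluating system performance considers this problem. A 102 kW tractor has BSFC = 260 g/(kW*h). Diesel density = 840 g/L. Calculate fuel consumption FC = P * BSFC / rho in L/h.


FC = P * BSFC / rho_fuel
   = 102 * 260 / 840
   = 26520 / 840
   = 31.57 L/h


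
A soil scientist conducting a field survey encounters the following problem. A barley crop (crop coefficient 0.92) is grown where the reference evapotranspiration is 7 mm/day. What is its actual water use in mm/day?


ETc = Kc * ET0
    = 0.92 * 7
    = 6.44 mm/day


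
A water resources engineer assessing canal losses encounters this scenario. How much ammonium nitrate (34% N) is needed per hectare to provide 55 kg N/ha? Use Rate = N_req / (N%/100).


Rate = N_required / (N_content / 100)
     = 55 / (34 / 100)
     = 55 / 0.34
     = 161.76 kg/ha


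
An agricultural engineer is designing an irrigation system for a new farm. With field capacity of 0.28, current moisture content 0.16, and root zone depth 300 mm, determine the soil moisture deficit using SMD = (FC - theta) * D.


SMD = (FC - theta) * D
    = (0.28 - 0.16) * 300
    = 0.120 * 300
    = 36 mm


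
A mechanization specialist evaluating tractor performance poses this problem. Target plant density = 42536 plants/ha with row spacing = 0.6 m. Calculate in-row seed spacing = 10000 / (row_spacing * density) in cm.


spacing = 10000 / (row_sp * density)
        = 10000 / (0.6 * 42536)
        = 10000 / 25521.60
        = 0.39182 m = 39.18 cm


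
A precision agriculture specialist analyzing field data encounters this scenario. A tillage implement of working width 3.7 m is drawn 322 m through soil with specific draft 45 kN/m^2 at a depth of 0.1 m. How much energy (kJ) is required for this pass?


E = k * d * w * L
  = 45 * 0.1 * 3.7 * 322
  = 5361.30 kJ


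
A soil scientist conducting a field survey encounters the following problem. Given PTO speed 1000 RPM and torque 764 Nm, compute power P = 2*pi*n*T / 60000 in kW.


P = 2*pi*n*T / 60000
  = 2*pi * 1000 * 764 / 60000
  = 4800353.57 / 60000
  = 80.01 kW


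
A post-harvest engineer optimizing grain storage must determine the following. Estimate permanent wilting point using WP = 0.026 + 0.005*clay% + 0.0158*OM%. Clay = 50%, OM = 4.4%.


WP = 0.026 + 0.005*50 + 0.0158*4.4
   = 0.026 + 0.2500 + 0.0695
   = 0.3455


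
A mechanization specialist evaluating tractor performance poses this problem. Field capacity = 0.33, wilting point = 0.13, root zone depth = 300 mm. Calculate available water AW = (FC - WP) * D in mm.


AW = (FC - WP) * D
   = (0.33 - 0.13) * 300
   = 0.20 * 300
   = 60 mm


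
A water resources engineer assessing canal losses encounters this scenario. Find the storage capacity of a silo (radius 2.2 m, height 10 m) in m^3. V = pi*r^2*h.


V = pi * r^2 * h
  = pi * 2.2^2 * 10
  = pi * 4.84 * 10
  = 152.05 m^3


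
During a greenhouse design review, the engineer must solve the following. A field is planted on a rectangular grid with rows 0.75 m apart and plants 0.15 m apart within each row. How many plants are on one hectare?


D = 10000 / (row_sp * plant_sp)
  = 10000 / (0.75 * 0.15)
  = 10000 / 0.1125
  = 88888.89 plants/ha


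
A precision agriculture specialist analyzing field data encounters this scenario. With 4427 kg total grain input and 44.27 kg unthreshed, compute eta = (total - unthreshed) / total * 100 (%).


eta = (total - unthreshed) / total * 100
    = (4427 - 44.27) / 4427 * 100
    = 4382.73 / 4427 * 100
    = 99%


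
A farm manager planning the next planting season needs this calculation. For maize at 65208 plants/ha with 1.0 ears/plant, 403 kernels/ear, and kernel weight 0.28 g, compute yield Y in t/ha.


Y = density * ears * kernels * kw
  = 65208 * 1.0 * 403 * 0.28 g/ha
  = 7358070.72 g/ha
  = 7358.07 kg/ha = 7.36 t/ha


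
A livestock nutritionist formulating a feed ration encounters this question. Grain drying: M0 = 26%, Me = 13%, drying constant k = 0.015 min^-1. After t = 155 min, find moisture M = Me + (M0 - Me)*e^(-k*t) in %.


M = Me + (M0 - Me) * e^(-k*t)
  = 13 + (26 - 13) * e^(-0.015*155)
  = 13 + 13 * e^(-2.325)
  = 13 + 13 * 0.09778
  = 13 + 1.2712
  = 14.27%


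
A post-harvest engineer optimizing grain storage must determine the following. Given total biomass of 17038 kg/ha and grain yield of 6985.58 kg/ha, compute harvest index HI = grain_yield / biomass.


HI = grain_yield / biomass
   = 6985.58 / 17038
   = 0.41


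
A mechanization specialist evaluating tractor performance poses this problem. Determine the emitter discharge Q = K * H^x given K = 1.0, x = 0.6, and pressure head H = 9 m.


Q = K * H^x
  = 1.0 * 9^0.6
  = 1.0 * 3.7372
  = 3.74 L/h


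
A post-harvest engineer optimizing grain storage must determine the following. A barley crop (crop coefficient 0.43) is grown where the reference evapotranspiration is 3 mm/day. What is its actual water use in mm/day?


ETc = Kc * ET0
    = 0.43 * 3
    = 1.29 mm/day


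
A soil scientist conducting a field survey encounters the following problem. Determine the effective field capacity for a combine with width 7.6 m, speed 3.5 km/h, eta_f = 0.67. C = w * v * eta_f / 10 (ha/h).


C = w * v * eta_f / 10
  = 7.6 * 3.5 * 0.67 / 10
  = 17.82 / 10
  = 1.78 ha/h


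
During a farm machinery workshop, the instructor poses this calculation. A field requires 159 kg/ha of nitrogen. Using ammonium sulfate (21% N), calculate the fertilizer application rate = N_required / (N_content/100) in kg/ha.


Rate = N_required / (N_content / 100)
     = 159 / (21 / 100)
     = 159 / 0.21
     = 757.14 kg/ha


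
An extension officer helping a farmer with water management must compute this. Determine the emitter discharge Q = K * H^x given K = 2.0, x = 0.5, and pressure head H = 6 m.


Q = K * H^x
  = 2.0 * 6^0.5
  = 2.0 * 2.4495
  = 4.90 L/h


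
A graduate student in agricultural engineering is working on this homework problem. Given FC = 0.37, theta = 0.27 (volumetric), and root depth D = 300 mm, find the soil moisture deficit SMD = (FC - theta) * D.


SMD = (FC - theta) * D
    = (0.37 - 0.27) * 300
    = 0.100 * 300
    = 30 mm


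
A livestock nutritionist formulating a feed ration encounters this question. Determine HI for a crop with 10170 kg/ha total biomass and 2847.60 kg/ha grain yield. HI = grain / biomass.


HI = grain_yield / biomass
   = 2847.60 / 10170
   = 0.28


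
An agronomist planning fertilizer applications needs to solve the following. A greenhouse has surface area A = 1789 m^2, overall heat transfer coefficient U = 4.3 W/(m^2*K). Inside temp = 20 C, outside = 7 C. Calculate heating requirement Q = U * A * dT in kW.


dT = 20 - (7) = 13 K
Q = U * A * dT
  = 4.3 * 1789 * 13
  = 100005.10 W = 100.01 kW


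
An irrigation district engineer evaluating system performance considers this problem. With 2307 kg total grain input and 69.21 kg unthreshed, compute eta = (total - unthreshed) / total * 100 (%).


eta = (total - unthreshed) / total * 100
    = (2307 - 69.21) / 2307 * 100
    = 2237.79 / 2307 * 100
    = 97%


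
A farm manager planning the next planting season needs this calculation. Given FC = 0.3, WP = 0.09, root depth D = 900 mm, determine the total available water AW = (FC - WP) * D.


AW = (FC - WP) * D
   = (0.3 - 0.09) * 900
   = 0.21 * 900
   = 189 mm


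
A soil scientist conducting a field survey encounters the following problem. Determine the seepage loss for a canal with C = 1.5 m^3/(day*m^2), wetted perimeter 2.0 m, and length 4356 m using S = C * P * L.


S = C * P * L
  = 1.5 * 2.0 * 4356
  = 13068 m^3/day


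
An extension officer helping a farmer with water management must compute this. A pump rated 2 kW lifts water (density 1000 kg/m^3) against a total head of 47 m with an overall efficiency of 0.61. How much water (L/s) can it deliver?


Q = (P * 1000 * eta) / (rho * g * H)
  = (2 * 1000 * 0.61) / (1000 * 9.81 * 47)
  = 1220 / 461070
  = 0.00265 m^3/s = 2.65 L/s


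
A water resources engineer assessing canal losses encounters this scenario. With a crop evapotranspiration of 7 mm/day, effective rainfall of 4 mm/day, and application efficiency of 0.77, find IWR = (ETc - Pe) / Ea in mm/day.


IWR = (ETc - Pe) / Ea
    = (7 - 4) / 0.77
    = 3 / 0.77
    = 3.90 mm/day


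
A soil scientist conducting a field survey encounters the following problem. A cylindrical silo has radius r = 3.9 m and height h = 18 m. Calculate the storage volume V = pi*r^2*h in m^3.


V = pi * r^2 * h
  = pi * 3.9^2 * 18
  = pi * 15.21 * 18
  = 860.11 m^3


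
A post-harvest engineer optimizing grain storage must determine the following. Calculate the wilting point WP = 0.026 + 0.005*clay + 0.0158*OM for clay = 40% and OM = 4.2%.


WP = 0.026 + 0.005*40 + 0.0158*4.2
   = 0.026 + 0.2000 + 0.0664
   = 0.2924


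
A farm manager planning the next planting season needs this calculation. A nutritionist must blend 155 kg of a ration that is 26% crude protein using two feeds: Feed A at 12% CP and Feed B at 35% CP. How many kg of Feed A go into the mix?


parts_A = CP_b - target = 35 - 26 = 9
parts_B = target - CP_a = 26 - 12 = 14
total_parts = 9 + 14 = 23
Feed A = 155 * 9 / 23 = 60.65 kg
Feed B = 155 * 14 / 23 = 94.35 kg

60.65 kg


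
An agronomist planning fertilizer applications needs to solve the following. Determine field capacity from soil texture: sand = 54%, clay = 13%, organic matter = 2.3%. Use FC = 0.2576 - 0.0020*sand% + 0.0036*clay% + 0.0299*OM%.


FC = 0.2576 - 0.0020*54 + 0.0036*13 + 0.0299*2.3
   = 0.2576 - 0.1080 + 0.0468 + 0.0688
   = 0.2652


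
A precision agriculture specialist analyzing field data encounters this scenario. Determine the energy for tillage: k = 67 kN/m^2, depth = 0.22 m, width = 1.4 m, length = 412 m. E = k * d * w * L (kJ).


E = k * d * w * L
  = 67 * 0.22 * 1.4 * 412
  = 8502.03 kJ


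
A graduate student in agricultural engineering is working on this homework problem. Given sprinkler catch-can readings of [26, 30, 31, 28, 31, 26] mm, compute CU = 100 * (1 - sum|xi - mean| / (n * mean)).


xbar = 172 / 6 = 28.667
sum|xi - xbar| = 12
CU = 100 * (1 - 12 / (6 * 28.667))
   = 100 * (1 - 0.0698)
   = 93.02%


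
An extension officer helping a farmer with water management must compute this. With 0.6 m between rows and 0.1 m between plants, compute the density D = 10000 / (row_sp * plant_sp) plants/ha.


D = 10000 / (row_sp * plant_sp)
  = 10000 / (0.6 * 0.1)
  = 10000 / 0.0600
  = 166666.67 plants/ha


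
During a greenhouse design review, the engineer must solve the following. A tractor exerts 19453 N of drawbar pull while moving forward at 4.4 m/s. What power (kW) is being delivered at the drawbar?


P = F * v / 1000
  = 19453 * 4.4 / 1000
  = 85593.20 / 1000
  = 85.59 kW


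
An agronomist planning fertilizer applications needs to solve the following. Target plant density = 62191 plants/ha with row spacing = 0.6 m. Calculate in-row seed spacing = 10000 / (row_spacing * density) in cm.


spacing = 10000 / (row_sp * density)
        = 10000 / (0.6 * 62191)
        = 10000 / 37314.60
        = 0.26799 m = 26.80 cm


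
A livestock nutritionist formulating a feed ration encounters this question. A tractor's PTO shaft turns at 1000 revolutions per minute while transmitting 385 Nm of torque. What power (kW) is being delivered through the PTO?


P = 2*pi*n*T / 60000
  = 2*pi * 1000 * 385 / 60000
  = 2419026.34 / 60000
  = 40.32 kW


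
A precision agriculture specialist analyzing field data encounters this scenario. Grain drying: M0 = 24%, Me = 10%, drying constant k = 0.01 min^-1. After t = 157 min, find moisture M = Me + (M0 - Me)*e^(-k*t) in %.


M = Me + (M0 - Me) * e^(-k*t)
  = 10 + (24 - 10) * e^(-0.01*157)
  = 10 + 14 * e^(-1.570)
  = 10 + 14 * 0.20805
  = 10 + 2.9126
  = 12.91%


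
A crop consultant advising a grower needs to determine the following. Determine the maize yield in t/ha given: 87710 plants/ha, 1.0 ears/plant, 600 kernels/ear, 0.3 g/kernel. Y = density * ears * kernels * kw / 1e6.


Y = density * ears * kernels * kw
  = 87710 * 1.0 * 600 * 0.3 g/ha
  = 15787800 g/ha
  = 15787.80 kg/ha = 15.79 t/ha


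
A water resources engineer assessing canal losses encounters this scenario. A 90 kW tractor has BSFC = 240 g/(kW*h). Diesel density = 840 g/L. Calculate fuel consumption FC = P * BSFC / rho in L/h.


FC = P * BSFC / rho_fuel
   = 90 * 240 / 840
   = 21600 / 840
   = 25.71 L/h


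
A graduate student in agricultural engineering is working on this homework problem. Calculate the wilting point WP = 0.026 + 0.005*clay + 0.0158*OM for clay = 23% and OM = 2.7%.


WP = 0.026 + 0.005*23 + 0.0158*2.7
   = 0.026 + 0.1150 + 0.0427
   = 0.1837


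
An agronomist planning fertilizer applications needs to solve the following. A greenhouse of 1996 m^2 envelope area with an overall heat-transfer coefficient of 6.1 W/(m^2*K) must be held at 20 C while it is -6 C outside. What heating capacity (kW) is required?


dT = 20 - (-6) = 26 K
Q = U * A * dT
  = 6.1 * 1996 * 26
  = 316565.60 W = 316.57 kW


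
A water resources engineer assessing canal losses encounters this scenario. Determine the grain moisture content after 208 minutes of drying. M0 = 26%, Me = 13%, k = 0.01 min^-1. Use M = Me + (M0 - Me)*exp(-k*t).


M = Me + (M0 - Me) * e^(-k*t)
  = 13 + (26 - 13) * e^(-0.01*208)
  = 13 + 13 * e^(-2.080)
  = 13 + 13 * 0.12493
  = 13 + 1.6241
  = 14.62%


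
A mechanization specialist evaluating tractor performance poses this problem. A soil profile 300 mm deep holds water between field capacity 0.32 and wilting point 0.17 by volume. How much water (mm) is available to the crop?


AW = (FC - WP) * D
   = (0.32 - 0.17) * 300
   = 0.15 * 300
   = 45 mm


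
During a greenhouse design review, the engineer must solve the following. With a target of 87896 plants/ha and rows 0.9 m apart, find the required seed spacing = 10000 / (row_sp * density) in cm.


spacing = 10000 / (row_sp * density)
        = 10000 / (0.9 * 87896)
        = 10000 / 79106.40
        = 0.12641 m = 12.64 cm


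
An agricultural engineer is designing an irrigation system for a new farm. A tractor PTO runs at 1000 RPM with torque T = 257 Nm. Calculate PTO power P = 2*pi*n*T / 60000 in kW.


P = 2*pi*n*T / 60000
  = 2*pi * 1000 * 257 / 60000
  = 1614778.62 / 60000
  = 26.91 kW


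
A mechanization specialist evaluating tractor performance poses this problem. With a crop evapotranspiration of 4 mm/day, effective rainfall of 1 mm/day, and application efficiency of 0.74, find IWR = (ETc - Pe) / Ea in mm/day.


IWR = (ETc - Pe) / Ea
    = (4 - 1) / 0.74
    = 3 / 0.74
    = 4.05 mm/day


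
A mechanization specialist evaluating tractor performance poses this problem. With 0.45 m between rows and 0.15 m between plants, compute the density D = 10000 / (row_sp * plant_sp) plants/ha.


D = 10000 / (row_sp * plant_sp)
  = 10000 / (0.45 * 0.15)
  = 10000 / 0.0675
  = 148148.15 plants/ha


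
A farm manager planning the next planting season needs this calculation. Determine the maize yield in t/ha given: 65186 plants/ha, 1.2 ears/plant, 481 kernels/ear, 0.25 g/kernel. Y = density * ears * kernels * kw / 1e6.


Y = density * ears * kernels * kw
  = 65186 * 1.2 * 481 * 0.25 g/ha
  = 9406339.80 g/ha
  = 9406.34 kg/ha = 9.41 t/ha


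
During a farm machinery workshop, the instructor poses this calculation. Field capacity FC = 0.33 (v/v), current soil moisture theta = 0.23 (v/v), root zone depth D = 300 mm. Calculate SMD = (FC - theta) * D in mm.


SMD = (FC - theta) * D
    = (0.33 - 0.23) * 300
    = 0.100 * 300
    = 30 mm


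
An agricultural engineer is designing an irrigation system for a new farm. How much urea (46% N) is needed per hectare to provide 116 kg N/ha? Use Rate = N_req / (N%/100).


Rate = N_required / (N_content / 100)
     = 116 / (46 / 100)
     = 116 / 0.46
     = 252.17 kg/ha


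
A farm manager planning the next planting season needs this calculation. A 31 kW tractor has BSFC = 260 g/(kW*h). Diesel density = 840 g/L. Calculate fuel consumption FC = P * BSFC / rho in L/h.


FC = P * BSFC / rho_fuel
   = 31 * 260 / 840
   = 8060 / 840
   = 9.60 L/h


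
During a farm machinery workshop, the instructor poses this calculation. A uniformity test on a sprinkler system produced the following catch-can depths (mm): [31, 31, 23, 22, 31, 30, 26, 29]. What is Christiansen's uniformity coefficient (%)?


xbar = 223 / 8 = 27.875
sum|xi - xbar| = 25.250
CU = 100 * (1 - 25.250 / (8 * 27.875))
   = 100 * (1 - 0.1132)
   = 88.68%


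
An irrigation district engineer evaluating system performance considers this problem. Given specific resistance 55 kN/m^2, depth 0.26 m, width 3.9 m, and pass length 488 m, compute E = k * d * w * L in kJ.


E = k * d * w * L
  = 55 * 0.26 * 3.9 * 488
  = 27215.76 kJ


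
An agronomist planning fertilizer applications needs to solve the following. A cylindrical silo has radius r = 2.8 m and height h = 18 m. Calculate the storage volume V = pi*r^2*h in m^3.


V = pi * r^2 * h
  = pi * 2.8^2 * 18
  = pi * 7.84 * 18
  = 443.34 m^3


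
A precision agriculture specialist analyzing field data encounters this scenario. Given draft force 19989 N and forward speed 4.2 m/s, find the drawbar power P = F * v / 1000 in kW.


P = F * v / 1000
  = 19989 * 4.2 / 1000
  = 83953.80 / 1000
  = 83.95 kW


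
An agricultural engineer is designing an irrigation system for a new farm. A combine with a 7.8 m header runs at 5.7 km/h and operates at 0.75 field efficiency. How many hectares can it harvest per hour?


C = w * v * eta_f / 10
  = 7.8 * 5.7 * 0.75 / 10
  = 33.35 / 10
  = 3.33 ha/h


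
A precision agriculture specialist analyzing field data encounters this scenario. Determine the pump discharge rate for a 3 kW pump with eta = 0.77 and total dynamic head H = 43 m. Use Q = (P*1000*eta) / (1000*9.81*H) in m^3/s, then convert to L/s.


Q = (P * 1000 * eta) / (rho * g * H)
  = (3 * 1000 * 0.77) / (1000 * 9.81 * 43)
  = 2310 / 421830
  = 0.00548 m^3/s = 5.48 L/s


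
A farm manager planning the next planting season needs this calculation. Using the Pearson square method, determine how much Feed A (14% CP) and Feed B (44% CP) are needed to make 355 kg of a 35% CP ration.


parts_A = CP_b - target = 44 - 35 = 9
parts_B = target - CP_a = 35 - 14 = 21
total_parts = 9 + 21 = 30
Feed A = 355 * 9 / 30 = 106.50 kg
Feed B = 355 * 21 / 30 = 248.50 kg

106.50 kg


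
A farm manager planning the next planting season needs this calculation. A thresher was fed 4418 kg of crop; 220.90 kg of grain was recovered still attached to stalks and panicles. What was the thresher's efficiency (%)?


eta = (total - unthreshed) / total * 100
    = (4418 - 220.90) / 4418 * 100
    = 4197.10 / 4418 * 100
    = 95%


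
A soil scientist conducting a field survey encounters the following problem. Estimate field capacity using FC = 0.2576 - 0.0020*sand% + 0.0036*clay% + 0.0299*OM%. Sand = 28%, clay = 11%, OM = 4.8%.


FC = 0.2576 - 0.0020*28 + 0.0036*11 + 0.0299*4.8
   = 0.2576 - 0.0560 + 0.0396 + 0.1435
   = 0.3847


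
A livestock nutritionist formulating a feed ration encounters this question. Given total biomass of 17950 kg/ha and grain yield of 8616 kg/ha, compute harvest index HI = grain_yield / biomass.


HI = grain_yield / biomass
   = 8616 / 17950
   = 0.48


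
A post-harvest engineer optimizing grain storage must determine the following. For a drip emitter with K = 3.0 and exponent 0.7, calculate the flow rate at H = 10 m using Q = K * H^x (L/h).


Q = K * H^x
  = 3.0 * 10^0.7
  = 3.0 * 5.0119
  = 15.04 L/h


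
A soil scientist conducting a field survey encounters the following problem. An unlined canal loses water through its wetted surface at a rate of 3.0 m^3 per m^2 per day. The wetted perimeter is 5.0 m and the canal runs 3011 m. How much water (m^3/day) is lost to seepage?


S = C * P * L
  = 3.0 * 5.0 * 3011
  = 45165 m^3/day


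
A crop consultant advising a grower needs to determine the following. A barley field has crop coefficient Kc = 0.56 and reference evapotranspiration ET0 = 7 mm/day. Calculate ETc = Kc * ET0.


ETc = Kc * ET0
    = 0.56 * 7
    = 3.92 mm/day


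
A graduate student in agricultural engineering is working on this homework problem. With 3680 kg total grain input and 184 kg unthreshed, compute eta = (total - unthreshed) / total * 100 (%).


eta = (total - unthreshed) / total * 100
    = (3680 - 184) / 3680 * 100
    = 3496 / 3680 * 100
    = 95%


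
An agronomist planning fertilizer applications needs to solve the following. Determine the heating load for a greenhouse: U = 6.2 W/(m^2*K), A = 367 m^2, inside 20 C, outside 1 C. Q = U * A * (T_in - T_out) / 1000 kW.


dT = 20 - (1) = 19 K
Q = U * A * dT
  = 6.2 * 367 * 19
  = 43232.60 W = 43.23 kW


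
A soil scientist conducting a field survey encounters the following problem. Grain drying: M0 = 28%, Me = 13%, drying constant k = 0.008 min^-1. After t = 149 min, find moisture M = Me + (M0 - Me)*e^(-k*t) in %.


M = Me + (M0 - Me) * e^(-k*t)
  = 13 + (28 - 13) * e^(-0.008*149)
  = 13 + 15 * e^(-1.192)
  = 13 + 15 * 0.30361
  = 13 + 4.5542
  = 17.55%


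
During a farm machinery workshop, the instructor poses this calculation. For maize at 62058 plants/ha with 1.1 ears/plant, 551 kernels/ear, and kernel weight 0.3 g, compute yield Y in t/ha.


Y = density * ears * kernels * kw
  = 62058 * 1.1 * 551 * 0.3 g/ha
  = 11284006.14 g/ha
  = 11284.01 kg/ha = 11.28 t/ha


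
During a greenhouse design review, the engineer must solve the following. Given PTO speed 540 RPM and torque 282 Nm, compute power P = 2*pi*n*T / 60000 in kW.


P = 2*pi*n*T / 60000
  = 2*pi * 540 * 282 / 60000
  = 956803.46 / 60000
  = 15.95 kW


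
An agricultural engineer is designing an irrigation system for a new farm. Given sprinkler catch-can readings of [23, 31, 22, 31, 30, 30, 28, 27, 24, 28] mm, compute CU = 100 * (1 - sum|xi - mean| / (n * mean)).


xbar = 274 / 10 = 27.400
sum|xi - xbar| = 27.200
CU = 100 * (1 - 27.200 / (10 * 27.400))
   = 100 * (1 - 0.0993)
   = 90.07%


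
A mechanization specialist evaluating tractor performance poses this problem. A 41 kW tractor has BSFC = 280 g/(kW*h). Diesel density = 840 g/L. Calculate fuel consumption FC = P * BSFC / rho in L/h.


FC = P * BSFC / rho_fuel
   = 41 * 280 / 840
   = 11480 / 840
   = 13.67 L/h


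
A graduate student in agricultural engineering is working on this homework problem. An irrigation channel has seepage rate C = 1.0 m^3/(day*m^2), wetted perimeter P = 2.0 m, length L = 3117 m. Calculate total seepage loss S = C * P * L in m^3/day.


S = C * P * L
  = 1.0 * 2.0 * 3117
  = 6234 m^3/day


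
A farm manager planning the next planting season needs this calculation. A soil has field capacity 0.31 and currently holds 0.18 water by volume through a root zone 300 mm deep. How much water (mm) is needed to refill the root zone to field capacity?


SMD = (FC - theta) * D
    = (0.31 - 0.18) * 300
    = 0.130 * 300
    = 39 mm


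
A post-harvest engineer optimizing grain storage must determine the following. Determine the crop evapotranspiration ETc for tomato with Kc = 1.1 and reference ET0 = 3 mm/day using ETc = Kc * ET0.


ETc = Kc * ET0
    = 1.1 * 3
    = 3.30 mm/day


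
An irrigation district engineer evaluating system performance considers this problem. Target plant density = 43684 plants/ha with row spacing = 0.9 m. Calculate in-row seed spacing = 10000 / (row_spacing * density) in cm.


spacing = 10000 / (row_sp * density)
        = 10000 / (0.9 * 43684)
        = 10000 / 39315.60
        = 0.25435 m = 25.44 cm


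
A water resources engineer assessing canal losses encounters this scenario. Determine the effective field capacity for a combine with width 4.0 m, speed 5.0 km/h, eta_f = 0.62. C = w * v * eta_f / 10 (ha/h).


C = w * v * eta_f / 10
  = 4.0 * 5.0 * 0.62 / 10
  = 12.40 / 10
  = 1.24 ha/h
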